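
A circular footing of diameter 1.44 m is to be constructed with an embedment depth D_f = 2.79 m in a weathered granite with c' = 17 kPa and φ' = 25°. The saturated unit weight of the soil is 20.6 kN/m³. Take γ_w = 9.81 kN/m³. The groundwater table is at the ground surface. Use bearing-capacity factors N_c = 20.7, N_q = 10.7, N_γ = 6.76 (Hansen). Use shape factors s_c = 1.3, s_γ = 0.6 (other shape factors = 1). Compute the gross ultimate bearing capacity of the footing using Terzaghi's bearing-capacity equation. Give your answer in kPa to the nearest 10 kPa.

With the water table at the surface the whole profile is submerged: γ' = 20.6 − 9.81 = 10.79 kN/m³, so q = γ'·D_f = 30.104 kPa; the same γ' applies in the ½γBN_γ term.
q_ult = c·N_c·s_c + q·N_q + 0.5·γ·B·N_γ·s_γ
     = 17 × 20.7 × 1.3 + 30.104 × 10.7 + 0.5 × 10.79 × 1.44 × 6.76 × 0.6
     = 457.47 + 322.11 + 31.51 = 811.09 kPa.

q_ult ≈ 810 kPa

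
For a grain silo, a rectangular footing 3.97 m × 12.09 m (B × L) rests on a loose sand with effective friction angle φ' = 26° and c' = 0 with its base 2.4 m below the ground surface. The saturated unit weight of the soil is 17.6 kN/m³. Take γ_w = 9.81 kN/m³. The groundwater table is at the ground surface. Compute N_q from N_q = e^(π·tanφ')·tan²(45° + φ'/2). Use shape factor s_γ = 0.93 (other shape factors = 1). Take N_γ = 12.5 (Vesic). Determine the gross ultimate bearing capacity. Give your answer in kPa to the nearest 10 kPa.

q_ult ≈ 400 kPa

tan26° = 0.4877, so N_q = e^(π×0.4877)·tan²(58°) = 4.629 × 2.561 = 11.85.
With the water table at the surface the whole profile is submerged: γ' = 17.6 − 9.81 = 7.79 kN/m³, so q = γ'·D_f = 18.696 kPa; the same γ' applies in the ½γBN_γ term.
q_ult = q·N_q + 0.5·γ·B·N_γ·s_γ
     = 18.696 × 11.854 + 0.5 × 7.79 × 3.97 × 12.5 × 0.93
     = 221.63 + 179.76 = 401.39 kPa.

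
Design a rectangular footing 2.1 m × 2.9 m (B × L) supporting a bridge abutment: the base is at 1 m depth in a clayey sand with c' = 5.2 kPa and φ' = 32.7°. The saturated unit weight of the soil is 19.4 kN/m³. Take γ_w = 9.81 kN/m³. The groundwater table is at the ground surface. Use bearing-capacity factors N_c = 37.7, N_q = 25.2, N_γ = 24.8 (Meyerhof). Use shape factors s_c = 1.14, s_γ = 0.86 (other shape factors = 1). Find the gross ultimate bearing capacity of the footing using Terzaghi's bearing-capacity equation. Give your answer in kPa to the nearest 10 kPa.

Water table at ground surface, so effective unit weight γ' = 19.4 − 9.81 = 9.59 kN/m³ is used throughout; overburden q = 9.59 × 1 = 9.59 kPa; the same γ' applies in the ½γBN_γ term.
Cohesion term c·N_c·s_c = 5.2 × 37.7 × 1.14 = 223.49 kPa; surcharge term q·N_q = 9.59 × 25.2 = 241.67 kPa; self-weight term 0.5·γ·B·N_γ·s_γ = 0.5 × 9.59 × 2.1 × 24.8 × 0.86 = 214.76 kPa.
q_ult = 223.49 + 241.67 + 214.76 = 679.92 kPa.

q_ult ≈ 680 kPa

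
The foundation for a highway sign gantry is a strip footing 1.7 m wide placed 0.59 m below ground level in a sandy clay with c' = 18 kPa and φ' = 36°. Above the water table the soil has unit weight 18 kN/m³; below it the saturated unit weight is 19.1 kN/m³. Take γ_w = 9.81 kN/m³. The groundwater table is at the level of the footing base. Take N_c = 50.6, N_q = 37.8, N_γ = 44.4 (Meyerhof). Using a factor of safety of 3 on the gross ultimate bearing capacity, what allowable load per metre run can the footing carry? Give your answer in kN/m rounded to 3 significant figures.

≈ 942 kN/m

Effective surcharge at the founding depth q = γ·D_f = 18 × 0.59 = 10.62 kPa.
The water table coincides with the base, so in the self-weight term γ → γ' = 9.29 kN/m³.
q_ult = c·N_c + q·N_q + 0.5·γ·B·N_γ
     = 18 × 50.6 + 10.62 × 37.8 + 0.5 × 9.29 × 1.7 × 44.4
     = 910.8 + 401.44 + 350.6 = 1662.8 kPa.
Gross allowable pressure q_all = 1662.8 / 3 = 554.28 kPa.
Allowable wall load = q_all × B = 554.28 × 1.7 = 942.28 kN per metre run.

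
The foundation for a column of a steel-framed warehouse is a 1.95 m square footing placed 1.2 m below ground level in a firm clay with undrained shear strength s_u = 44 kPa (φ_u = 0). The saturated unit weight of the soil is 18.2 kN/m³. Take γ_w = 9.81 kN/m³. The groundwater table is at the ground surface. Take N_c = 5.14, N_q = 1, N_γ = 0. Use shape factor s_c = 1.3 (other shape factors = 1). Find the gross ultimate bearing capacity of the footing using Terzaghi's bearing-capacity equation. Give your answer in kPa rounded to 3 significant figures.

q_ult ≈ 304 kPa

With the water table at the surface the whole profile is submerged: γ' = 18.2 − 9.81 = 8.39 kN/m³, so q = γ'·D_f = 10.068 kPa.
q_ult = c·N_c·s_c + q·N_q
     = 44 × 5.14 × 1.3 + 10.068 × 1
     = 294.01 + 10.068 = 304.08 kPa.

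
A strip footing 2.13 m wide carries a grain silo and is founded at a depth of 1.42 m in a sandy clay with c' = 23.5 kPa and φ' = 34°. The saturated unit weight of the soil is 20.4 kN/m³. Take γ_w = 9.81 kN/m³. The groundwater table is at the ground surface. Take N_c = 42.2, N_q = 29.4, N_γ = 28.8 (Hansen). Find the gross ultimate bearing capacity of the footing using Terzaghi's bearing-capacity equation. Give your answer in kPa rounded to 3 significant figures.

q_ult ≈ 1760 kPa

γ' = 20.4 − 9.81 = 10.59 kN/m³ (submerged throughout). q = 10.59 × 1.42 = 15.038 kPa; the same γ' applies in the ½γBN_γ term.
c·N_c = 23.5 × 42.2 = 991.7 kPa
q·N_q = 15.038 × 29.4 = 442.11 kPa
0.5·γ·B·N_γ = 0.5 × 10.59 × 2.13 × 28.8 = 324.82 kPa
q_ult = 991.7 + 442.11 + 324.82 = 1758.6 kPa.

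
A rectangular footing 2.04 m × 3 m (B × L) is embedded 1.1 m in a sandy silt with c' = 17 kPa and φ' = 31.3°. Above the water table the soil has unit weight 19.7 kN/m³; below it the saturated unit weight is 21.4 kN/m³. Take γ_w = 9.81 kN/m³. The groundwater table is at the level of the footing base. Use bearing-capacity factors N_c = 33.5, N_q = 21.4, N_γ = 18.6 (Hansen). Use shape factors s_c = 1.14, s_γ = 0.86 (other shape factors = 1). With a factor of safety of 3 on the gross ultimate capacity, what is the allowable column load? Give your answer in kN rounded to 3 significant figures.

P_all ≈ 2660 kN

Effective surcharge at the founding depth q = γ·D_f = 19.7 × 1.1 = 21.67 kPa.
The water table coincides with the base, so in the self-weight term γ → γ' = 11.59 kN/m³.
q_ult = c·N_c·s_c + q·N_q + 0.5·γ·B·N_γ·s_γ
     = 17 × 33.5 × 1.14 + 21.67 × 21.4 + 0.5 × 11.59 × 2.04 × 18.6 × 0.86
     = 649.23 + 463.74 + 189.1 = 1302.1 kPa.
Gross allowable pressure q_all = 1302.1 / 3 = 434.02 kPa.
Footing area = 6.12 m², so allowable column load = 434.02 × 6.12 = 2656.2 kN.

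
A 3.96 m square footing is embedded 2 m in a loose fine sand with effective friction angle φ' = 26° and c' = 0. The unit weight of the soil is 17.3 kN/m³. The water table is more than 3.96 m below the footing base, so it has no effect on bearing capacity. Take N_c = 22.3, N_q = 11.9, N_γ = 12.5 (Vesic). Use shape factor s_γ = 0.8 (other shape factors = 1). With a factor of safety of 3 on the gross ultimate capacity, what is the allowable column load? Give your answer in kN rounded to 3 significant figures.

P_all ≈ 3940 kN

q = γ·D_f = 17.3 × 2 = 34.6 kPa.
q·N_q = 34.6 × 11.9 = 411.74 kPa
0.5·γ·B·N_γ·s_γ = 0.5 × 17.3 × 3.96 × 12.5 × 0.8 = 342.54 kPa
q_ult = 411.74 + 342.54 = 754.28 kPa.
Gross allowable pressure q_all = 754.28 / 3 = 251.43 kPa.
Footing area = 15.6816 m², so allowable column load = 251.43 × 15.6816 = 3942.8 kN.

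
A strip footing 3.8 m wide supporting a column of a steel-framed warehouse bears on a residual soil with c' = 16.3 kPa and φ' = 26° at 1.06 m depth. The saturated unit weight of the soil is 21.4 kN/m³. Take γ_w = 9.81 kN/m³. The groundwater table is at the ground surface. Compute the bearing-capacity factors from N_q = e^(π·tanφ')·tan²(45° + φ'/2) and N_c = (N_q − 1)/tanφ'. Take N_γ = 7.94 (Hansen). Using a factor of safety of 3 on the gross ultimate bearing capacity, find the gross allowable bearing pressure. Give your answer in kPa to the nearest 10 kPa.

N_q = e^(π·tan26°)·tan²(58°) = 11.85; N_c = (N_q − 1)/tanφ' = 22.25.
Water table at ground surface, so effective unit weight γ' = 21.4 − 9.81 = 11.59 kN/m³ is used throughout; overburden q = 11.59 × 1.06 = 12.285 kPa; the same γ' applies in the ½γBN_γ term.
Cohesion term c·N_c = 16.3 × 22.254 = 362.75 kPa; surcharge term q·N_q = 12.285 × 11.854 = 145.63 kPa; self-weight term 0.5·γ·B·N_γ = 0.5 × 11.59 × 3.8 × 7.94 = 174.85 kPa.
q_ult = 362.75 + 145.63 + 174.85 = 683.23 kPa.
q_all = 683.23 / 3 = 227.74 kPa.

q_all ≈ 230 kPa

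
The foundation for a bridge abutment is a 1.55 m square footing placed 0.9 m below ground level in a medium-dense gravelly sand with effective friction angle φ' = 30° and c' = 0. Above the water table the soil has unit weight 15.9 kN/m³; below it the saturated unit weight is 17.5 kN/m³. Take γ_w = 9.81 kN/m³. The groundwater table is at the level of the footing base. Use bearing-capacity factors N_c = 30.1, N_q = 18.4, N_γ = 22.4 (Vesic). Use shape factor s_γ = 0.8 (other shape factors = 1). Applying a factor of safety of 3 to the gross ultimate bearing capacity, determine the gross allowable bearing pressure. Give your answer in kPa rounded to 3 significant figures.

q_all ≈ 123 kPa

Effective surcharge at the founding depth q = γ·D_f = 15.9 × 0.9 = 14.31 kPa.
The water table coincides with the base, so in the self-weight term γ → γ' = 7.69 kN/m³.
q_ult = q·N_q + 0.5·γ·B·N_γ·s_γ
     = 14.31 × 18.4 + 0.5 × 7.69 × 1.55 × 22.4 × 0.8
     = 263.3 + 106.8 = 370.1 kPa.
q_all = q_ult / FS = 370.1 / 3 = 123.37 kPa.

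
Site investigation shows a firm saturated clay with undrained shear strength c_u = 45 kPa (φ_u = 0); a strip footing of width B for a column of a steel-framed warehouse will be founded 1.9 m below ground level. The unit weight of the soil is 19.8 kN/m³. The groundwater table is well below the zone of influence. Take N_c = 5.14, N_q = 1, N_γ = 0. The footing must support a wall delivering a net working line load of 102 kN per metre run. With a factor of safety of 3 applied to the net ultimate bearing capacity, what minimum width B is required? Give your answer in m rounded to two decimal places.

B = 1.32 m

q = γ·D_f = 19.8 × 1.9 = 37.62 kPa.
c·N_c = 45 × 5.14 = 231.3 kPa
q·N_q = 37.62 × 1 = 37.62 kPa
q_ult = 231.3 + 37.62 = 268.92 kPa.
For φ = 0 the ½γBN_γ term vanishes, so q_ult is independent of B. q_net = 268.92 − 37.62 = 231.3 kPa; q_all(net) = 231.3/3 = 77.1 kPa.
Required width B = w / q_all(net) = 102 / 77.1 = 1.323 m.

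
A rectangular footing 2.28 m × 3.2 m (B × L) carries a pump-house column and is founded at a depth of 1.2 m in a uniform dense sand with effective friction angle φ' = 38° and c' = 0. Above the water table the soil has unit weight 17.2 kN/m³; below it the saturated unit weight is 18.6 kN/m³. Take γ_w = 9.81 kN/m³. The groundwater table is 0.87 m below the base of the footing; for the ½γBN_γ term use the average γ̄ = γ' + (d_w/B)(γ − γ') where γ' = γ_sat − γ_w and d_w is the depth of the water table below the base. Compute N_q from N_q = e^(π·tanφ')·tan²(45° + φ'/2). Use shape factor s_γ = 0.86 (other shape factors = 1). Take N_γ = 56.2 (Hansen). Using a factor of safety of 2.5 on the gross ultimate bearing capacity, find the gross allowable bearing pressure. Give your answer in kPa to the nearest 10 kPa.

q_all ≈ 670 kPa

N_q = e^(π·tan38°)·tan²(64°) = 48.93.
Overburden at base level: q = 17.2 × 1.2 = 20.64 kPa.
The water table is 0.87 m below the base (< B = 2.28 m), so the ½γBN_γ term uses γ̄ = γ' + (d_w/B)(γ − γ') = 8.79 + (0.87/2.28)(17.2 − 8.79) = 11.999 kN/m³.
Surcharge term q·N_q = 20.64 × 48.933 = 1010 kPa; self-weight term 0.5·γ·B·N_γ·s_γ = 0.5 × 11.999 × 2.28 × 56.2 × 0.86 = 661.13 kPa.
q_ult = 1010 + 661.13 = 1671.1 kPa.
q_all = 1671.1 / 2.5 = 668.45 kPa.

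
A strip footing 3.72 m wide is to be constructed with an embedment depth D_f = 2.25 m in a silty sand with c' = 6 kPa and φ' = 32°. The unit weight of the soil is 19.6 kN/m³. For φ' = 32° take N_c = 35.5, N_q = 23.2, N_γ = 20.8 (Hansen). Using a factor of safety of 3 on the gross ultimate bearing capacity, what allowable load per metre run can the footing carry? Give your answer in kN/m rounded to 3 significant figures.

Effective surcharge at the founding depth q = γ·D_f = 19.6 × 2.25 = 44.1 kPa.
q_ult = c·N_c + q·N_q + 0.5·γ·B·N_γ
     = 6 × 35.5 + 44.1 × 23.2 + 0.5 × 19.6 × 3.72 × 20.8
     = 213 + 1023.1 + 758.28 = 1994.4 kPa.
Gross allowable pressure q_all = 1994.4 / 3 = 664.8 kPa.
Allowable wall load = q_all × B = 664.8 × 3.72 = 2473.1 kN per metre run.

≈ 2470 kN/m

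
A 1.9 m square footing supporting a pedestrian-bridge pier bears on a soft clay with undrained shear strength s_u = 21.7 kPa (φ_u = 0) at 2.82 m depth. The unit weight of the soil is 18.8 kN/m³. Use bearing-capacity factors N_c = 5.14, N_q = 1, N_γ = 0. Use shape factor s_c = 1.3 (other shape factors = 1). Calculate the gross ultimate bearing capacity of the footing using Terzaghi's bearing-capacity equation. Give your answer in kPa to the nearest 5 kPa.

q = γ·D_f = 18.8 × 2.82 = 53.016 kPa.
c·N_c·s_c = 21.7 × 5.14 × 1.3 = 145 kPa
q·N_q = 53.016 × 1 = 53.016 kPa
q_ult = 145 + 53.016 = 198.02 kPa.

q_ult ≈ 200 kPa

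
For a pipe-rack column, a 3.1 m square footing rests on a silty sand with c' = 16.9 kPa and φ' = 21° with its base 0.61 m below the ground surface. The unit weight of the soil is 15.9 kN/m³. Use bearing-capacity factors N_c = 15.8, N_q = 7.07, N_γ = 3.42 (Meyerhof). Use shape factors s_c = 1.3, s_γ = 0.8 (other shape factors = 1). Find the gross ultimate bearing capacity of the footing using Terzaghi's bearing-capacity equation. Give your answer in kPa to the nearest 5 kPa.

q_ult ≈ 485 kPa

q = γ·D_f = 15.9 × 0.61 = 9.699 kPa.
c·N_c·s_c = 16.9 × 15.8 × 1.3 = 347.13 kPa
q·N_q = 9.699 × 7.07 = 68.572 kPa
0.5·γ·B·N_γ·s_γ = 0.5 × 15.9 × 3.1 × 3.42 × 0.8 = 67.429 kPa
q_ult = 347.13 + 68.572 + 67.429 = 483.13 kPa.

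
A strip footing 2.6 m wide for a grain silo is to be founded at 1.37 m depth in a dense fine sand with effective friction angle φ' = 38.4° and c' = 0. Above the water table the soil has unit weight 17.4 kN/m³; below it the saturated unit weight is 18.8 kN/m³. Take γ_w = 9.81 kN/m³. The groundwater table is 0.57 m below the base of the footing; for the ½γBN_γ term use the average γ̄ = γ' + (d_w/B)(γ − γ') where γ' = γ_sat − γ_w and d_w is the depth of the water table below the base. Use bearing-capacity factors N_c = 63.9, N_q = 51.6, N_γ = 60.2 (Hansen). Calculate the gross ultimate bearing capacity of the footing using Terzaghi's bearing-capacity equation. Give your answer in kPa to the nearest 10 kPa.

q_ult ≈ 2080 kPa

Effective surcharge at the founding depth q = γ·D_f = 17.4 × 1.37 = 23.838 kPa.
With d_w = 0.57 m < B, γ̄ = 8.99 + (0.57/2.6) × (17.4 − 8.99) = 10.834 kN/m³.
q_ult = q·N_q + 0.5·γ·B·N_γ
     = 23.838 × 51.6 + 0.5 × 10.834 × 2.6 × 60.2
     = 1230 + 847.85 = 2077.9 kPa.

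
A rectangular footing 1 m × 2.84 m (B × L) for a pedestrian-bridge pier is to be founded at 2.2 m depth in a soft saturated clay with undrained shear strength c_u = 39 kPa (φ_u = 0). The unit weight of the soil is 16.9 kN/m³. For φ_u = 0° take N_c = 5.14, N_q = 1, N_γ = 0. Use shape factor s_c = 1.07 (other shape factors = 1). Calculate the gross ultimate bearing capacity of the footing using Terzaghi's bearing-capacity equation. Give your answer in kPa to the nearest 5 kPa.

q_ult ≈ 250 kPa

Overburden at base level: q = 16.9 × 2.2 = 37.18 kPa.
Cohesion term c·N_c·s_c = 39 × 5.14 × 1.07 = 214.49 kPa; surcharge term q·N_q = 37.18 × 1 = 37.18 kPa.
q_ult = 214.49 + 37.18 = 251.67 kPa.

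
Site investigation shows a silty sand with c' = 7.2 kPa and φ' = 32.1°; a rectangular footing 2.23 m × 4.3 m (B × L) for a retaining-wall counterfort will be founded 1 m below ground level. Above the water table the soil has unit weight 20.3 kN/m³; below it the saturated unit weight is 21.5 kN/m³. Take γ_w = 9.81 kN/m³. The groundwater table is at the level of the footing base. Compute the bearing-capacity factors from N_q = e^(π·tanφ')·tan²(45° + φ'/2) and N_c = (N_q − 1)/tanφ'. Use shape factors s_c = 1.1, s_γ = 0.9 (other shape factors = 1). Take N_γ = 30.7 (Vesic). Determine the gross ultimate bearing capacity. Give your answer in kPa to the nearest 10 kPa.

q_ult ≈ 1120 kPa

tan32.1° = 0.6273, so N_q = e^(π×0.6273)·tan²(61.05°) = 7.176 × 3.268 = 23.45.
N_c = (23.45 − 1)/tan32.1° = 35.79.
Overburden at base level: q = 20.3 × 1 = 20.3 kPa.
Below the base the soil is submerged, so the ½γBN_γ term uses γ' = 21.5 − 9.81 = 11.69 kN/m³.
Cohesion term c·N_c·s_c = 7.2 × 35.79 × 1.1 = 283.45 kPa; surcharge term q·N_q = 20.3 × 23.451 = 476.05 kPa; self-weight term 0.5·γ·B·N_γ·s_γ = 0.5 × 11.69 × 2.23 × 30.7 × 0.9 = 360.14 kPa.
q_ult = 283.45 + 476.05 + 360.14 = 1119.6 kPa.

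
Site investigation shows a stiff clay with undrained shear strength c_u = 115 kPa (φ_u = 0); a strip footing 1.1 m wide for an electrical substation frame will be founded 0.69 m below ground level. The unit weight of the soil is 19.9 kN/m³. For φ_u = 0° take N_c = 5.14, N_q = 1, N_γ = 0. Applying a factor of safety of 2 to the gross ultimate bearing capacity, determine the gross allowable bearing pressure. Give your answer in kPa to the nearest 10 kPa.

Effective surcharge at the founding depth q = γ·D_f = 19.9 × 0.69 = 13.731 kPa.
q_ult = c·N_c + q·N_q
     = 115 × 5.14 + 13.731 × 1
     = 591.1 + 13.731 = 604.83 kPa.
q_all = q_ult / FS = 604.83 / 2 = 302.42 kPa.

q_all ≈ 300 kPa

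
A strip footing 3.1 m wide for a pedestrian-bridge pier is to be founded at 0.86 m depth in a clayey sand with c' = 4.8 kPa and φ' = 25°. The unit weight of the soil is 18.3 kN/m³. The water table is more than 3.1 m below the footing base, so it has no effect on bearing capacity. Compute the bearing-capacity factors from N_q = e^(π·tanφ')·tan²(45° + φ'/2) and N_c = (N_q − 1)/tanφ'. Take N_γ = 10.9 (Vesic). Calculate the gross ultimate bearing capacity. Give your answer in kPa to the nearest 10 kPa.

tan25° = 0.4663, so N_q = e^(π×0.4663)·tan²(57.5°) = 4.327 × 2.464 = 10.66.
N_c = (10.66 − 1)/tan25° = 20.72.
q = γ·D_f = 18.3 × 0.86 = 15.738 kPa.
c·N_c = 4.8 × 20.721 = 99.459 kPa
q·N_q = 15.738 × 10.662 = 167.8 kPa
0.5·γ·B·N_γ = 0.5 × 18.3 × 3.1 × 10.9 = 309.18 kPa
q_ult = 99.459 + 167.8 + 309.18 = 576.44 kPa.

q_ult ≈ 580 kPa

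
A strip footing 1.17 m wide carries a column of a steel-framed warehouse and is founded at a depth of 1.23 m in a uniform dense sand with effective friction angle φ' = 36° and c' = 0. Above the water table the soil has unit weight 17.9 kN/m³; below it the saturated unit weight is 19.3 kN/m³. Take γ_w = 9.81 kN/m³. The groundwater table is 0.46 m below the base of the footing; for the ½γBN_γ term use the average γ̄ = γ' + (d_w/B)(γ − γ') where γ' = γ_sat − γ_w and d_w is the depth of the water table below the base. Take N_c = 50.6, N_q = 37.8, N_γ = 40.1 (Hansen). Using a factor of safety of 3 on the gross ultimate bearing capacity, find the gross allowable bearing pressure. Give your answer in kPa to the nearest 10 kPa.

q = γ·D_f = 17.9 × 1.23 = 22.017 kPa.
γ' = 9.49 kN/m³; averaging over the depth B below the base, γ̄ = γ' + (d_w/B)(γ − γ') = 12.796 kN/m³.
q·N_q = 22.017 × 37.8 = 832.24 kPa
0.5·γ·B·N_γ = 0.5 × 12.796 × 1.17 × 40.1 = 300.19 kPa
q_ult = 832.24 + 300.19 = 1132.4 kPa.
q_all = 1132.4 / 3 = 377.48 kPa.

q_all ≈ 380 kPa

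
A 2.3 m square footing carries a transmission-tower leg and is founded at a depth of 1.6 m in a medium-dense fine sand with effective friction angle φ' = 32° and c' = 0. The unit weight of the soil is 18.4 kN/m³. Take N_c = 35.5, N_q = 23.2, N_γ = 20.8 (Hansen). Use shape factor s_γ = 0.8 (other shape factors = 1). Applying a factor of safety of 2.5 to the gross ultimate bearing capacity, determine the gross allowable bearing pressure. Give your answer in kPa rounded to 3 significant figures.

Overburden at base level: q = 18.4 × 1.6 = 29.44 kPa.
Surcharge term q·N_q = 29.44 × 23.2 = 683.01 kPa; self-weight term 0.5·γ·B·N_γ·s_γ = 0.5 × 18.4 × 2.3 × 20.8 × 0.8 = 352.1 kPa.
q_ult = 683.01 + 352.1 = 1035.1 kPa.
q_all = q_ult / FS = 1035.1 / 2.5 = 414.04 kPa.

q_all ≈ 414 kPa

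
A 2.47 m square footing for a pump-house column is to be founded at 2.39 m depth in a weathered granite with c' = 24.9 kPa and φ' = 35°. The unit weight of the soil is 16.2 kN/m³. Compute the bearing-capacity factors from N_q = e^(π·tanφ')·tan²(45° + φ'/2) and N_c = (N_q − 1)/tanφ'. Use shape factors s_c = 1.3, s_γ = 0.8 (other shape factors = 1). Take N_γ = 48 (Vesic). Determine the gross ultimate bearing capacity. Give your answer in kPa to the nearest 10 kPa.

q_ult ≈ 3550 kPa

tan35° = 0.7002, so N_q = e^(π×0.7002)·tan²(62.5°) = 9.023 × 3.69 = 33.3.
N_c = (33.3 − 1)/tan35° = 46.12.
q = γ·D_f = 16.2 × 2.39 = 38.718 kPa.
c·N_c·s_c = 24.9 × 46.124 × 1.3 = 1493 kPa
q·N_q = 38.718 × 33.296 = 1289.2 kPa
0.5·γ·B·N_γ·s_γ = 0.5 × 16.2 × 2.47 × 48 × 0.8 = 768.27 kPa
q_ult = 1493 + 1289.2 + 768.27 = 3550.4 kPa.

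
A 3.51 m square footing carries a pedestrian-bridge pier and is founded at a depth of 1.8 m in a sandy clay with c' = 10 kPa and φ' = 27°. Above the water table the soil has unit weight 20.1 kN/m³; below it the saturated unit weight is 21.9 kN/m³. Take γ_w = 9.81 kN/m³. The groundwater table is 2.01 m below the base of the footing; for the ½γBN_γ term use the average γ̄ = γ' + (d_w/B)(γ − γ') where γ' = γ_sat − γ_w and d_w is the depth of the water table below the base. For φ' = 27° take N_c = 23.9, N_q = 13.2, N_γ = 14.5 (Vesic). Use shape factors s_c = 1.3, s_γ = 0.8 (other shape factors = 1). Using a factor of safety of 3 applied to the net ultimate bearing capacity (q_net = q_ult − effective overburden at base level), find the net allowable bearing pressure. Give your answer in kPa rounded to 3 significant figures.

q_all(net) ≈ 364 kPa

Effective surcharge at the founding depth q = γ·D_f = 20.1 × 1.8 = 36.18 kPa.
With d_w = 2.01 m < B, γ̄ = 12.09 + (2.01/3.51) × (20.1 − 12.09) = 16.677 kN/m³.
q_ult = c·N_c·s_c + q·N_q + 0.5·γ·B·N_γ·s_γ
     = 10 × 23.9 × 1.3 + 36.18 × 13.2 + 0.5 × 16.677 × 3.51 × 14.5 × 0.8
     = 310.7 + 477.58 + 339.51 = 1127.8 kPa.
Net ultimate: q_net = 1127.8 − 36.18 = 1091.6 kPa.
q_all(net) = 1091.6 / 3 = 363.87 kPa.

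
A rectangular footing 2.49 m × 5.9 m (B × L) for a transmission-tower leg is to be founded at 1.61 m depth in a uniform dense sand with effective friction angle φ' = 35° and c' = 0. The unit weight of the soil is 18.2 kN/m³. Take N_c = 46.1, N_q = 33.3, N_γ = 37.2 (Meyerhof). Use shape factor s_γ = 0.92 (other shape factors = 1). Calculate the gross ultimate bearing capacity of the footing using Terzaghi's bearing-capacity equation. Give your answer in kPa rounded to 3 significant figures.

Overburden at base level: q = 18.2 × 1.61 = 29.302 kPa.
Surcharge term q·N_q = 29.302 × 33.3 = 975.76 kPa; self-weight term 0.5·γ·B·N_γ·s_γ = 0.5 × 18.2 × 2.49 × 37.2 × 0.92 = 775.48 kPa.
q_ult = 975.76 + 775.48 = 1751.2 kPa.

q_ult ≈ 1750 kPa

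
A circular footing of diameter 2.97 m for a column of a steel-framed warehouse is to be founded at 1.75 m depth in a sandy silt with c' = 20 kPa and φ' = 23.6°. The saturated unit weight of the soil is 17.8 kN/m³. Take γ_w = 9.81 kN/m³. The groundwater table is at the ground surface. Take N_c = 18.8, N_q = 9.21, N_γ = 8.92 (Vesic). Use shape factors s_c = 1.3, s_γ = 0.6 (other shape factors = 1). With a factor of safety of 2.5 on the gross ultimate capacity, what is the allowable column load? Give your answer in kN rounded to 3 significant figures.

γ' = 17.8 − 9.81 = 7.99 kN/m³ (submerged throughout). q = 7.99 × 1.75 = 13.982 kPa; the same γ' applies in the ½γBN_γ term.
c·N_c·s_c = 20 × 18.8 × 1.3 = 488.8 kPa
q·N_q = 13.982 × 9.21 = 128.78 kPa
0.5·γ·B·N_γ·s_γ = 0.5 × 7.99 × 2.97 × 8.92 × 0.6 = 63.502 kPa
q_ult = 488.8 + 128.78 + 63.502 = 681.08 kPa.
Gross allowable pressure q_all = 681.08 / 2.5 = 272.43 kPa.
Footing area = 6.9279 m², so allowable column load = 272.43 × 6.9279 = 1887.4 kN.

P_all ≈ 1890 kN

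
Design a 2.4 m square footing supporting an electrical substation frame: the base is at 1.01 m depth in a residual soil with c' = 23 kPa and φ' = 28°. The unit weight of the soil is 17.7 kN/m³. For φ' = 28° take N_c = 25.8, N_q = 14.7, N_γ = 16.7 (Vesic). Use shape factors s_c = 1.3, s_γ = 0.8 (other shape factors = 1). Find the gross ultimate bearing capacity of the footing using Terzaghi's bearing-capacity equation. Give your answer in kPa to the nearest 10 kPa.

q = γ·D_f = 17.7 × 1.01 = 17.877 kPa.
c·N_c·s_c = 23 × 25.8 × 1.3 = 771.42 kPa
q·N_q = 17.877 × 14.7 = 262.79 kPa
0.5·γ·B·N_γ·s_γ = 0.5 × 17.7 × 2.4 × 16.7 × 0.8 = 283.77 kPa
q_ult = 771.42 + 262.79 + 283.77 = 1318 kPa.

q_ult ≈ 1320 kPa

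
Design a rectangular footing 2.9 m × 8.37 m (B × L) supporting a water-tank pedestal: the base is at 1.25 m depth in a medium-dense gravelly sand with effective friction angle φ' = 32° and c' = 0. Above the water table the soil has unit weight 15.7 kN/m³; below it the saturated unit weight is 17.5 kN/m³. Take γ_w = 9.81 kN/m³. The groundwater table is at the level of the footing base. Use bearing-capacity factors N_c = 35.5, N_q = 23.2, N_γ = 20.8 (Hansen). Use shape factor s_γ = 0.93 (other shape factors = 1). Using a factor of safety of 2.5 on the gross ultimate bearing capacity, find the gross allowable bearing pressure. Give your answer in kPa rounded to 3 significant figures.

Overburden at base level: q = 15.7 × 1.25 = 19.625 kPa.
Below the base the soil is submerged, so the ½γBN_γ term uses γ' = 17.5 − 9.81 = 7.69 kN/m³.
Surcharge term q·N_q = 19.625 × 23.2 = 455.3 kPa; self-weight term 0.5·γ·B·N_γ·s_γ = 0.5 × 7.69 × 2.9 × 20.8 × 0.93 = 215.7 kPa.
q_ult = 455.3 + 215.7 = 671 kPa.
q_all = 671 / 2.5 = 268.4 kPa.

q_all ≈ 268 kPa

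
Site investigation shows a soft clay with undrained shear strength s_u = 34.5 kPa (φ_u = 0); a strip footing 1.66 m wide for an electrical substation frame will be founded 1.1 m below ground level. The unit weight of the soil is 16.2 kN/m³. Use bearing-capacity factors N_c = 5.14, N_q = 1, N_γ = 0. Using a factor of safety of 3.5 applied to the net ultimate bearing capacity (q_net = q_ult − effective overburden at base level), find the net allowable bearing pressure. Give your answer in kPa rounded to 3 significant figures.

q = γ·D_f = 16.2 × 1.1 = 17.82 kPa.
c·N_c = 34.5 × 5.14 = 177.33 kPa
q·N_q = 17.82 × 1 = 17.82 kPa
q_ult = 177.33 + 17.82 = 195.15 kPa.
Net ultimate: q_net = 195.15 − 17.82 = 177.33 kPa.
q_all(net) = 177.33 / 3.5 = 50.666 kPa.

q_all(net) ≈ 50.7 kPa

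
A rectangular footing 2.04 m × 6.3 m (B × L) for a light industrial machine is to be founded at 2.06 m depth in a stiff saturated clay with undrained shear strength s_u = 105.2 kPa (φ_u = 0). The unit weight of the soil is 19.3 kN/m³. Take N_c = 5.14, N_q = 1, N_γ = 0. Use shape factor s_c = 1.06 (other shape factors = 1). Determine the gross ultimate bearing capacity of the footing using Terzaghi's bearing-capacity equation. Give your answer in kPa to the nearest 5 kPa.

Overburden at base level: q = 19.3 × 2.06 = 39.758 kPa.
Cohesion term c·N_c·s_c = 105.2 × 5.14 × 1.06 = 573.17 kPa; surcharge term q·N_q = 39.758 × 1 = 39.758 kPa.
q_ult = 573.17 + 39.758 = 612.93 kPa.

q_ult ≈ 615 kPa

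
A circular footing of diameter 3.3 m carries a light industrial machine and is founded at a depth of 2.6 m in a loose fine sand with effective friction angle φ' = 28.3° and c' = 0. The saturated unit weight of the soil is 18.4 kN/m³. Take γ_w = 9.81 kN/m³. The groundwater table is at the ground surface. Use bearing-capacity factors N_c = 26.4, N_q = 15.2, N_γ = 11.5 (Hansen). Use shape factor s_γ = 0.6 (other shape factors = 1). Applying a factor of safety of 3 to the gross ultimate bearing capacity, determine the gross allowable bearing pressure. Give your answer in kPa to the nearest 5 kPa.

q_all ≈ 145 kPa

γ' = 18.4 − 9.81 = 8.59 kN/m³ (submerged throughout). q = 8.59 × 2.6 = 22.334 kPa; the same γ' applies in the ½γBN_γ term.
q·N_q = 22.334 × 15.2 = 339.48 kPa
0.5·γ·B·N_γ·s_γ = 0.5 × 8.59 × 3.3 × 11.5 × 0.6 = 97.797 kPa
q_ult = 339.48 + 97.797 = 437.27 kPa.
q_all = q_ult / FS = 437.27 / 3 = 145.76 kPa.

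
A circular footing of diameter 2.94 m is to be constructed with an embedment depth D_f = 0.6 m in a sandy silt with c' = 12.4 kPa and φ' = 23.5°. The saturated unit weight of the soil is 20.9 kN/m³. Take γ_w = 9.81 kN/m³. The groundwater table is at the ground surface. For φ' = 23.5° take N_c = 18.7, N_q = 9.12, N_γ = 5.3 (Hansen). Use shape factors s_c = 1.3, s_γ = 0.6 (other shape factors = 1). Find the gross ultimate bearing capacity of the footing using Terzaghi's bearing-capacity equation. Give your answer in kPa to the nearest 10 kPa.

Water table at ground surface, so effective unit weight γ' = 20.9 − 9.81 = 11.09 kN/m³ is used throughout; overburden q = 11.09 × 0.6 = 6.654 kPa; the same γ' applies in the ½γBN_γ term.
Cohesion term c·N_c·s_c = 12.4 × 18.7 × 1.3 = 301.44 kPa; surcharge term q·N_q = 6.654 × 9.12 = 60.684 kPa; self-weight term 0.5·γ·B·N_γ·s_γ = 0.5 × 11.09 × 2.94 × 5.3 × 0.6 = 51.841 kPa.
q_ult = 301.44 + 60.684 + 51.841 = 413.97 kPa.

q_ult ≈ 410 kPa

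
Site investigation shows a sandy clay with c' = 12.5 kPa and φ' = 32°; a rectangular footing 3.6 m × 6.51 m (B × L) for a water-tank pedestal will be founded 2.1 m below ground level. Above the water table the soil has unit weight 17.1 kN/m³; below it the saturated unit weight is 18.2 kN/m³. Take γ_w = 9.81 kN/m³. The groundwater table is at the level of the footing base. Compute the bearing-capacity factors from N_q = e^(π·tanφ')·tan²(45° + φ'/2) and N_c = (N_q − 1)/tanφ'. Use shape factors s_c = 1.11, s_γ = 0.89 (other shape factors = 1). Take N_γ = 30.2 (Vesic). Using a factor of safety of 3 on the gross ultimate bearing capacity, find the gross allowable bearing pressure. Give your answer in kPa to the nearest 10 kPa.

q_all ≈ 580 kPa

N_q = e^(π·tan32°)·tan²(61°) = 23.18; N_c = (N_q − 1)/tanφ' = 35.49.
q = γ·D_f = 17.1 × 2.1 = 35.91 kPa.
For the ½γBN_γ term take γ' = 18.2 − 9.81 = 8.39 kN/m³ (soil below base is submerged).
c·N_c·s_c = 12.5 × 35.49 × 1.11 = 492.43 kPa
q·N_q = 35.91 × 23.177 = 832.28 kPa
0.5·γ·B·N_γ·s_γ = 0.5 × 8.39 × 3.6 × 30.2 × 0.89 = 405.91 kPa
q_ult = 492.43 + 832.28 + 405.91 = 1730.6 kPa.
q_all = 1730.6 / 3 = 576.87 kPa.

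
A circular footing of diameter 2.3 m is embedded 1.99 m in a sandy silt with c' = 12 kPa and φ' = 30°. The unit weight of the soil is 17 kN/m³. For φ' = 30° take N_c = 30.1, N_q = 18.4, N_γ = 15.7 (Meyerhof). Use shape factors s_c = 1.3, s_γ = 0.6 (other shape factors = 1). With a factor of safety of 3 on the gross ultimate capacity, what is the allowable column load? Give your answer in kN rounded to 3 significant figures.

P_all ≈ 1770 kN

Effective surcharge at the founding depth q = γ·D_f = 17 × 1.99 = 33.83 kPa.
q_ult = c·N_c·s_c + q·N_q + 0.5·γ·B·N_γ·s_γ
     = 12 × 30.1 × 1.3 + 33.83 × 18.4 + 0.5 × 17 × 2.3 × 15.7 × 0.6
     = 469.56 + 622.47 + 184.16 = 1276.2 kPa.
Gross allowable pressure q_all = 1276.2 / 3 = 425.4 kPa.
Footing area = 4.1548 m², so allowable column load = 425.4 × 4.1548 = 1767.4 kN.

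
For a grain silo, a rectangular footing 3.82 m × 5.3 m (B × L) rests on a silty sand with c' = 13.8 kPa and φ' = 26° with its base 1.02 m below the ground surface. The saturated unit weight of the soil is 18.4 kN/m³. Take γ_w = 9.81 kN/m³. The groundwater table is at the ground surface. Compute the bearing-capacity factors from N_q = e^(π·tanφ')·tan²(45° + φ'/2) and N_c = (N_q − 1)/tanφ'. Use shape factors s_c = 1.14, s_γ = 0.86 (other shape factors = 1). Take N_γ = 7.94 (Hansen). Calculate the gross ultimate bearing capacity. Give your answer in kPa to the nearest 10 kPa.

tan26° = 0.4877, so N_q = e^(π×0.4877)·tan²(58°) = 4.629 × 2.561 = 11.85.
N_c = (11.85 − 1)/tan26° = 22.25.
Water table at ground surface, so effective unit weight γ' = 18.4 − 9.81 = 8.59 kN/m³ is used throughout; overburden q = 8.59 × 1.02 = 8.7618 kPa; the same γ' applies in the ½γBN_γ term.
Cohesion term c·N_c·s_c = 13.8 × 22.254 × 1.14 = 350.11 kPa; surcharge term q·N_q = 8.7618 × 11.854 = 103.86 kPa; self-weight term 0.5·γ·B·N_γ·s_γ = 0.5 × 8.59 × 3.82 × 7.94 × 0.86 = 112.03 kPa.
q_ult = 350.11 + 103.86 + 112.03 = 566 kPa.

q_ult ≈ 570 kPa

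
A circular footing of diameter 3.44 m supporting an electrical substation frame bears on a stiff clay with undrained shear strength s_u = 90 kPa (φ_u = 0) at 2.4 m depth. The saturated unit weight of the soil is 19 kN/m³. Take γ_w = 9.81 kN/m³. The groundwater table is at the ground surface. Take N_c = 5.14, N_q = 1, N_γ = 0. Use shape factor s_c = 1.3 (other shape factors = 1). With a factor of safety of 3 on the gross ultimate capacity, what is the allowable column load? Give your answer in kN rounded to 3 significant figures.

P_all ≈ 1930 kN

γ' = 19 − 9.81 = 9.19 kN/m³ (submerged throughout). q = 9.19 × 2.4 = 22.056 kPa.
c·N_c·s_c = 90 × 5.14 × 1.3 = 601.38 kPa
q·N_q = 22.056 × 1 = 22.056 kPa
q_ult = 601.38 + 22.056 = 623.44 kPa.
Gross allowable pressure q_all = 623.44 / 3 = 207.81 kPa.
Footing area = 9.2941 m², so allowable column load = 207.81 × 9.2941 = 1931.4 kN.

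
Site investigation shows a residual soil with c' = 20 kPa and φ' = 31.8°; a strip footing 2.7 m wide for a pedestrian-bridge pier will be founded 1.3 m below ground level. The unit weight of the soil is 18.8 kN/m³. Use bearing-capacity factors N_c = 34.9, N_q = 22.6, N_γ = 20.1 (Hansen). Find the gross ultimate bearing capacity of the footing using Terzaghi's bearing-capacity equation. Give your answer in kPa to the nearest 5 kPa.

q_ult ≈ 1760 kPa

Overburden at base level: q = 18.8 × 1.3 = 24.44 kPa.
Cohesion term c·N_c = 20 × 34.9 = 698 kPa; surcharge term q·N_q = 24.44 × 22.6 = 552.34 kPa; self-weight term 0.5·γ·B·N_γ = 0.5 × 18.8 × 2.7 × 20.1 = 510.14 kPa.
q_ult = 698 + 552.34 + 510.14 = 1760.5 kPa.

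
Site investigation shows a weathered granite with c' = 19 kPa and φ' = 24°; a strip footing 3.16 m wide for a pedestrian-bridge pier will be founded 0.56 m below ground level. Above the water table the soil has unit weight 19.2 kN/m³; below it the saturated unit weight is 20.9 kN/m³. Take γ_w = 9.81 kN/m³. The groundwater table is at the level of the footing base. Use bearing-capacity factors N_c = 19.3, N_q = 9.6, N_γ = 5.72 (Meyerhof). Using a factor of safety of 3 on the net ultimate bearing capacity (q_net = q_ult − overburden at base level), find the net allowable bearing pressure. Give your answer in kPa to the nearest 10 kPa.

q_all(net) ≈ 190 kPa

Overburden at base level: q = 19.2 × 0.56 = 10.752 kPa.
Below the base the soil is submerged, so the ½γBN_γ term uses γ' = 20.9 − 9.81 = 11.09 kN/m³.
Cohesion term c·N_c = 19 × 19.3 = 366.7 kPa; surcharge term q·N_q = 10.752 × 9.6 = 103.22 kPa; self-weight term 0.5·γ·B·N_γ = 0.5 × 11.09 × 3.16 × 5.72 = 100.23 kPa.
q_ult = 366.7 + 103.22 + 100.23 = 570.15 kPa.
q_net = 570.15 − 10.752 = 559.39 kPa.
q_all(net) = 559.39 / 3 = 186.46 kPa.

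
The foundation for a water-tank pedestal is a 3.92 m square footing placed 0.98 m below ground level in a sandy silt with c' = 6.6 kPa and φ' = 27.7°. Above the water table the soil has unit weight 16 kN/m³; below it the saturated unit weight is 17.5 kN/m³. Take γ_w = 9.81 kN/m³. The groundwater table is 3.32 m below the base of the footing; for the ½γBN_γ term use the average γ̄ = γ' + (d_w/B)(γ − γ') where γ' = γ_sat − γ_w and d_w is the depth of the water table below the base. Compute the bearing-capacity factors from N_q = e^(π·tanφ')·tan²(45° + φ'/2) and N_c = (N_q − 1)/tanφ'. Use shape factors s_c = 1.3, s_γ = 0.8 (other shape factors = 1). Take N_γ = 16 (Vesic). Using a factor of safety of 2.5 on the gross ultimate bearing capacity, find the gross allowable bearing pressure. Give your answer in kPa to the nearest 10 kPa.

N_q = e^(π·tan27.7°)·tan²(58.85°) = 14.24; N_c = (N_q − 1)/tanφ' = 25.23.
q = γ·D_f = 16 × 0.98 = 15.68 kPa.
γ' = 7.69 kN/m³; averaging over the depth B below the base, γ̄ = γ' + (d_w/B)(γ − γ') = 14.728 kN/m³.
c·N_c·s_c = 6.6 × 25.226 × 1.3 = 216.43 kPa
q·N_q = 15.68 × 14.244 = 223.34 kPa
0.5·γ·B·N_γ·s_γ = 0.5 × 14.728 × 3.92 × 16 × 0.8 = 369.5 kPa
q_ult = 216.43 + 223.34 + 369.5 = 809.27 kPa.
q_all = 809.27 / 2.5 = 323.71 kPa.

q_all ≈ 320 kPa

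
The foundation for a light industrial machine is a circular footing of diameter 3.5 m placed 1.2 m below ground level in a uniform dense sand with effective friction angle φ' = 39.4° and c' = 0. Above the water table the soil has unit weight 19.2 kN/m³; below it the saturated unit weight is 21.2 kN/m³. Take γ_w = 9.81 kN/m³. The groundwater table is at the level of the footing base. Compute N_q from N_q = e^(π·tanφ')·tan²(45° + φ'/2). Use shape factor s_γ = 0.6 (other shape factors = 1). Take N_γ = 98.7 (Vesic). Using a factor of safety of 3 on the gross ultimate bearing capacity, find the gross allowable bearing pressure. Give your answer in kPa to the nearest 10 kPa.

q_all ≈ 850 kPa

N_q = e^(π·tan39.4°)·tan²(64.7°) = 59.09.
Overburden at base level: q = 19.2 × 1.2 = 23.04 kPa.
Below the base the soil is submerged, so the ½γBN_γ term uses γ' = 21.2 − 9.81 = 11.39 kN/m³.
Surcharge term q·N_q = 23.04 × 59.094 = 1361.5 kPa; self-weight term 0.5·γ·B·N_γ·s_γ = 0.5 × 11.39 × 3.5 × 98.7 × 0.6 = 1180.4 kPa.
q_ult = 1361.5 + 1180.4 = 2541.9 kPa.
q_all = 2541.9 / 3 = 847.31 kPa.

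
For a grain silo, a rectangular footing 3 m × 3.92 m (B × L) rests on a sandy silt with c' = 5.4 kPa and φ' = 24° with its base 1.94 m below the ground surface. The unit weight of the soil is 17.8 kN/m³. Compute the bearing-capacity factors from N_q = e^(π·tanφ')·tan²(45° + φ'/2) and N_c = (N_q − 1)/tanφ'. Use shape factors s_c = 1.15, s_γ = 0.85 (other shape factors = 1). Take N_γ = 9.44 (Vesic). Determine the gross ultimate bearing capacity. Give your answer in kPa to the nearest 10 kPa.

tan24° = 0.4452, so N_q = e^(π×0.4452)·tan²(57°) = 4.05 × 2.371 = 9.6.
N_c = (9.6 − 1)/tan24° = 19.32.
q = γ·D_f = 17.8 × 1.94 = 34.532 kPa.
c·N_c·s_c = 5.4 × 19.324 × 1.15 = 120 kPa
q·N_q = 34.532 × 9.6034 = 331.62 kPa
0.5·γ·B·N_γ·s_γ = 0.5 × 17.8 × 3 × 9.44 × 0.85 = 214.24 kPa
q_ult = 120 + 331.62 + 214.24 = 665.86 kPa.

q_ult ≈ 670 kPa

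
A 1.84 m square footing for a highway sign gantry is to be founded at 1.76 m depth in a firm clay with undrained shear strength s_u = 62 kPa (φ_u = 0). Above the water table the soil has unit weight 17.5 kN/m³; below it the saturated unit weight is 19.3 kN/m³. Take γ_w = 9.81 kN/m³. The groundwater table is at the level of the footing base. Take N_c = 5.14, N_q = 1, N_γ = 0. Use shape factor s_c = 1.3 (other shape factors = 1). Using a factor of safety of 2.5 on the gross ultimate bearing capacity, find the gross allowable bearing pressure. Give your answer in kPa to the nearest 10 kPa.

Effective surcharge at the founding depth q = γ·D_f = 17.5 × 1.76 = 30.8 kPa.
q_ult = c·N_c·s_c + q·N_q
     = 62 × 5.14 × 1.3 + 30.8 × 1
     = 414.28 + 30.8 = 445.08 kPa.
q_all = 445.08 / 2.5 = 178.03 kPa.

q_all ≈ 180 kPa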